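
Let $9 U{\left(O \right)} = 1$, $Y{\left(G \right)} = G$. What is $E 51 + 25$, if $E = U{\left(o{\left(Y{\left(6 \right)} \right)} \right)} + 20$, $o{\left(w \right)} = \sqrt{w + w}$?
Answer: $\frac{3152}{3} \approx 1050.7$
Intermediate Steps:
$o{\left(w \right)} = \sqrt{2} \sqrt{w}$ ($o{\left(w \right)} = \sqrt{2 w} = \sqrt{2} \sqrt{w}$)
$U{\left(O \right)} = \frac{1}{9}$ ($U{\left(O \right)} = \frac{1}{9} \cdot 1 = \frac{1}{9}$)
$E = \frac{181}{9}$ ($E = \frac{1}{9} + 20 = \frac{181}{9} \approx 20.111$)
$E 51 + 25 = \frac{181}{9} \cdot 51 + 25 = \frac{3077}{3} + 25 = \frac{3152}{3}$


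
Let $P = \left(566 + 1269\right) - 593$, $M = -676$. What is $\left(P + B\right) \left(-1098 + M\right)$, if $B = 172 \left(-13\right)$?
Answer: $1763356$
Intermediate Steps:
$B = -2236$
$P = 1242$ ($P = 1835 - 593 = 1242$)
$\left(P + B\right) \left(-1098 + M\right) = \left(1242 - 2236\right) \left(-1098 - 676\right) = \left(-994\right) \left(-1774\right) = 1763356$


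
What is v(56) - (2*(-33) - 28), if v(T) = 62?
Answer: 156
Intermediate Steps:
v(56) - (2*(-33) - 28) = 62 - (2*(-33) - 28) = 62 - (-66 - 28) = 62 - 1*(-94) = 62 + 94 = 156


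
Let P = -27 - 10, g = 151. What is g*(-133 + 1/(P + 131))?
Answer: -1887651/94 ≈ -20081.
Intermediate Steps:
P = -37
g*(-133 + 1/(P + 131)) = 151*(-133 + 1/(-37 + 131)) = 151*(-133 + 1/94) = 151*(-12501/94) = -1887651/94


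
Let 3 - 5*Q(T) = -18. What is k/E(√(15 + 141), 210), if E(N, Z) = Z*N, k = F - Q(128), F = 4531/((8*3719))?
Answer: -602137*√39/2436688800 ≈ -0.0015432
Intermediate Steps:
Q(T) = 21/5 (Q(T) = ⅗ - ⅕*(-18) = ⅗ + 18/5 = 21/5)
F = 4531/29752 ≈ 0.15229
k = -602137/148760 (k = 4531/29752 - 1*21/5 = 4531/29752 - 21/5 = -602137/148760 ≈ -4.0477)
E(N, Z) = N*Z
k/E(√(15 + 141), 210) = -602137*1/(210*√(15 + 141))/148760 = -602137*√39/16380/148760 = -602137*√39/2436688800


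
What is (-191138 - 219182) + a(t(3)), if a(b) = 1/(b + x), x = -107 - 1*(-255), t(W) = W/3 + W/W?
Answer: -61547999/150 ≈ -4.1032e+5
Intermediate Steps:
t(W) = 1 + W/3 (t(W) = W*(⅓) + 1 = W/3 + 1 = 1 + W/3)
x = 148 (x = -107 + 255 = 148)
a(b) = 1/(148 + b) (a(b) = 1/(b + 148) = 1/(148 + b))
(-191138 - 219182) + a(t(3)) = (-191138 - 219182) + 1/(148 + (1 + (⅓)*3)) = -410320 + 1/(148 + (1 + 1)) = -410320 + 1/(148 + 2) = -410320 + 1/150 = -61547999/150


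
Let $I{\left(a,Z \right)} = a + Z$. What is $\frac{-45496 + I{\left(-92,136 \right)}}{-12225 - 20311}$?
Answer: $\frac{11363}{8134} \approx 1.397$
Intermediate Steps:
$I{\left(a,Z \right)} = Z + a$
$\frac{-45496 + I{\left(-92,136 \right)}}{-12225 - 20311} = \frac{-45496 + \left(136 - 92\right)}{-12225 - 20311} = \frac{-45496 + 44}{-32536} = \left(-45452\right) \left(- \frac{1}{32536}\right) = \frac{11363}{8134}$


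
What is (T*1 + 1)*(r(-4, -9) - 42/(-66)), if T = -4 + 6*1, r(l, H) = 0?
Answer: 21/11 ≈ 1.9091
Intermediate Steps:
T = 2 (T = -4 + 6 = 2)
(T*1 + 1)*(r(-4, -9) - 42/(-66)) = (2*1 + 1)*(0 - 42/(-66)) = (2 + 1)*(0 - 42*(-1/66)) = 3*(0 + 7/11) = 3*(7/11) = 21/11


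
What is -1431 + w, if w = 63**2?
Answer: 2538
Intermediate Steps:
w = 3969
-1431 + w = -1431 + 3969 = 2538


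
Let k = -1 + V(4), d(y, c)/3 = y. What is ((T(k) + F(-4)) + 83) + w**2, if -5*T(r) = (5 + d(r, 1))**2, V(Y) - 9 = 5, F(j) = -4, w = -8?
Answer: -1221/5 ≈ -244.20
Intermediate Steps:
d(y, c) = 3*y
V(Y) = 14 (V(Y) = 9 + 5 = 14)
k = 13 (k = -1 + 14 = 13)
T(r) = -(5 + 3*r)**2/5
((T(k) + F(-4)) + 83) + w**2 = ((-(5 + 3*13)**2/5 - 4) + 83) + (-8)**2 = ((-(5 + 39)**2/5 - 4) + 83) + 64 = ((-1/5*44**2 - 4) + 83) + 64 = ((-1/5*1936 - 4) + 83) + 64 = ((-1936/5 - 4) + 83) + 64 = (-1956/5 + 83) + 64 = -1541/5 + 64 = -1221/5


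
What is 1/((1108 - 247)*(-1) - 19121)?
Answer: -1/19982 ≈ -5.0045e-5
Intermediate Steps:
1/((1108 - 247)*(-1) - 19121) = 1/(861*(-1) - 19121) = 1/(-861 - 19121) = 1/(-19982) = -1/19982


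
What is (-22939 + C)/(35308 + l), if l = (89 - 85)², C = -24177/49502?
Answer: -1135550555/1748608648 ≈ -0.64940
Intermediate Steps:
C = -24177/49502 (C = -24177*1/49502 = -24177/49502 ≈ -0.48840)
l = 16 (l = 4² = 16)
(-22939 + C)/(35308 + l) = (-22939 - 24177/49502)/(35308 + 16) = -1135550555/49502/35324 = -1135550555/49502*1/35324 = -1135550555/1748608648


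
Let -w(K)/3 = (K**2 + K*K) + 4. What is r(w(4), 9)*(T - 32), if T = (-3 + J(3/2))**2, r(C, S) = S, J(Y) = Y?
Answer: -1071/4 ≈ -267.75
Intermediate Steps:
w(K) = -12 - 6*K**2 (w(K) = -3*((K**2 + K*K) + 4) = -3*((K**2 + K**2) + 4) = -3*(2*K**2 + 4) = -3*(4 + 2*K**2) = -12 - 6*K**2)
T = 9/4 (T = (-3 + 3/2)**2 = (-3/2)**2 = 9/4 ≈ 2.2500)
r(w(4), 9)*(T - 32) = 9*(9/4 - 32) = 9*(-119/4) = -1071/4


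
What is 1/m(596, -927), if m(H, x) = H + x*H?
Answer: -1/551896 ≈ -1.8119e-6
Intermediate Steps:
m(H, x) = H + H*x
1/m(596, -927) = 1/(596*(1 - 927)) = 1/(596*(-926)) = 1/(-551896) = -1/551896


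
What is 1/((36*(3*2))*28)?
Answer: 1/6048 ≈ 0.00016534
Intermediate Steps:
1/((36*(3*2))*28) = 1/((36*6)*28) = 1/(216*28) = 1/6048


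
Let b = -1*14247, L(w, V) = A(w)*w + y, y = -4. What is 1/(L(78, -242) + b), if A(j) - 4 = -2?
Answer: -1/14095 ≈ -7.0947e-5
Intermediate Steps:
A(j) = 2 (A(j) = 4 - 2 = 2)
L(w, V) = -4 + 2*w (L(w, V) = 2*w - 4 = -4 + 2*w)
b = -14247
1/(L(78, -242) + b) = 1/((-4 + 2*78) - 14247) = 1/((-4 + 156) - 14247) = 1/(152 - 14247) = 1/(-14095) = -1/14095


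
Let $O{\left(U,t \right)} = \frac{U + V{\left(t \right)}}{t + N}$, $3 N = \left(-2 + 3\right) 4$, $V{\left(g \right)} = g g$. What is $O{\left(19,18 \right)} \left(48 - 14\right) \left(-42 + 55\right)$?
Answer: $\frac{227409}{29} \approx 7841.7$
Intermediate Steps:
$V{\left(g \right)} = g^{2}$
$N = \frac{4}{3}$ ($N = \frac{\left(-2 + 3\right) 4}{3} = \frac{1 \cdot 4}{3} = \frac{1}{3} \cdot 4 = \frac{4}{3} \approx 1.3333$)
$O{\left(U,t \right)} = \frac{U + t^{2}}{\frac{4}{3} + t}$ ($O{\left(U,t \right)} = \frac{U + t^{2}}{t + \frac{4}{3}} = \frac{U + t^{2}}{\frac{4}{3} + t}$)
$O{\left(19,18 \right)} \left(48 - 14\right) \left(-42 + 55\right) = \frac{3 \left(19 + 18^{2}\right)}{4 + 3 \cdot 18} \left(48 - 14\right) \left(-42 + 55\right) = \frac{3 \left(19 + 324\right)}{4 + 54} \cdot 34 \cdot 13 = 3 \cdot \frac{1}{58} \cdot 343 \cdot 442 = \frac{1029}{58} \cdot 442 = \frac{227409}{29}$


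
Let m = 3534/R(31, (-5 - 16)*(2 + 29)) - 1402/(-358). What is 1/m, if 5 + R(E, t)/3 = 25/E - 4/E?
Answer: -11993/3221394 ≈ -0.0037229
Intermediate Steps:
R(E, t) = -15 + 63/E (R(E, t) = -15 + 3*(25/E - 4/E) = -15 + 3*(21/E) = -15 + 63/E)
m = -3221394/11993 (m = 3534/(-15 + 63/31) - 1402/(-358) = 3534/(-15 + 63*(1/31)) - 1402*(-1/358) = 3534/(-15 + 63/31) + 701/179 = 3534/(-402/31) + 701/179 = 3534*(-31/402) + 701/179 = -18259/67 + 701/179 = -3221394/11993 ≈ -268.61)
1/m = 1/(-3221394/11993) = -11993/3221394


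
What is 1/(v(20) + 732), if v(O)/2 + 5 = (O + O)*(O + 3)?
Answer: 1/2562 ≈ 0.00039032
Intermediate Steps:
v(O) = -10 + 4*O*(3 + O) (v(O) = -10 + 2*((O + O)*(O + 3)) = -10 + 2*((2*O)*(3 + O)) = -10 + 2*(2*O*(3 + O)) = -10 + 4*O*(3 + O))
1/(v(20) + 732) = 1/((-10 + 4*20² + 12*20) + 732) = 1/((-10 + 4*400 + 240) + 732) = 1/((-10 + 1600 + 240) + 732) = 1/(1830 + 732) = 1/2562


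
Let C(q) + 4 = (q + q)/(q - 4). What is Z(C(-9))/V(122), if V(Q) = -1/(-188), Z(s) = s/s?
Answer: 188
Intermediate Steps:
C(q) = -4 + 2*q/(-4 + q) (C(q) = -4 + (q + q)/(q - 4) = -4 + (2*q)/(-4 + q) = -4 + 2*q/(-4 + q))
Z(s) = 1
V(Q) = 1/188 (V(Q) = -1*(-1/188) = 1/188)
Z(C(-9))/V(122) = 1/(1/188) = 1*188 = 188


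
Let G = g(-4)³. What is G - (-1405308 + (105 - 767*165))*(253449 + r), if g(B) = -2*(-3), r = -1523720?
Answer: -1945747766202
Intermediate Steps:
g(B) = 6
G = 216 (G = 6³ = 216)
G - (-1405308 + (105 - 767*165))*(253449 + r) = 216 - (-1405308 + (105 - 767*165))*(253449 - 1523720) = 216 - (-1405308 + (105 - 126555))*(-1270271) = 216 - (-1405308 - 126450)*(-1270271) = 216 - (-1531758)*(-1270271) = 216 - 1*1945747766418 = 216 - 1945747766418 = -1945747766202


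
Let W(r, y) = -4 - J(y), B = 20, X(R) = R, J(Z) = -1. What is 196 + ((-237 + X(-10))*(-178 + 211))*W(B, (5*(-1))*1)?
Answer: 24649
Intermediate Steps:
W(r, y) = -3 (W(r, y) = -4 - 1*(-1) = -4 + 1 = -3)
196 + ((-237 + X(-10))*(-178 + 211))*W(B, (5*(-1))*1) = 196 + ((-237 - 10)*(-178 + 211))*(-3) = 196 - 247*33*(-3) = 196 - 8151*(-3) = 196 + 24453 = 24649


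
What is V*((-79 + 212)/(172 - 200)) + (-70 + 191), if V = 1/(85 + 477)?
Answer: 271989/2248 ≈ 120.99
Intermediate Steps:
V = 1/562 ≈ 0.0017794
V*((-79 + 212)/(172 - 200)) + (-70 + 191) = ((-79 + 212)/(172 - 200))/562 + (-70 + 191) = (133/(-28))/562 + 121 = (133*(-1/28))/562 + 121 = (1/562)*(-19/4) + 121 = -19/2248 + 121 = 271989/2248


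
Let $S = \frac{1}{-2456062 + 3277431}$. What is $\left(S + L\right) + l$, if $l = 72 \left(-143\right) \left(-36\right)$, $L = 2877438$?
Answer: $\frac{2667883720687}{821369} \approx 3.2481 \cdot 10^{6}$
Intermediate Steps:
$S = \frac{1}{821369} \approx 1.2175 \cdot 10^{-6}$
$l = 370656$ ($l = \left(-10296\right) \left(-36\right) = 370656$)
$\left(S + L\right) + l = \left(\frac{1}{821369} + 2877438\right) + 370656 = \frac{2363438372623}{821369} + 370656 = \frac{2667883720687}{821369}$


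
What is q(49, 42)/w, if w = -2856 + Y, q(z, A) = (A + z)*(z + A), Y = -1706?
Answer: -8281/4562 ≈ -1.8152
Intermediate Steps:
q(z, A) = (A + z)**2 (q(z, A) = (A + z)*(A + z) = (A + z)**2)
w = -4562 (w = -2856 - 1706 = -4562)
q(49, 42)/w = (42 + 49)**2/(-4562) = 91**2*(-1/4562) = 8281*(-1/4562) = -8281/4562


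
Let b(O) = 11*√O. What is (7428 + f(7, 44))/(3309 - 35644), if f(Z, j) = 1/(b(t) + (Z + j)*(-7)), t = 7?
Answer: -134342757/584810810 + 11*√7/4093675670 ≈ -0.22972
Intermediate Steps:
f(Z, j) = 1/(-7*Z - 7*j + 11*√7) (f(Z, j) = 1/(11*√7 + (Z + j)*(-7)) = 1/(11*√7 + (-7*Z - 7*j)) = 1/(-7*Z - 7*j + 11*√7))
(7428 + f(7, 44))/(3309 - 35644) = (7428 - 1/(-11*√7 + 7*7 + 7*44))/(3309 - 35644) = (7428 - 1/(-11*√7 + 49 + 308))/(-32335) = (7428 - 1/(357 - 11*√7))*(-1/32335) = -7428/32335 + 1/(32335*(357 - 11*√7))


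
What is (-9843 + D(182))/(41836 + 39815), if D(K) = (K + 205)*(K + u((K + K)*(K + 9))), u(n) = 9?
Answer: 21358/27217 ≈ 0.78473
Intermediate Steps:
D(K) = (9 + K)*(205 + K) (D(K) = (K + 205)*(K + 9) = (205 + K)*(9 + K) = (9 + K)*(205 + K))
(-9843 + D(182))/(41836 + 39815) = (-9843 + (1845 + 182**2 + 214*182))/(41836 + 39815) = (-9843 + (1845 + 33124 + 38948))/81651 = (-9843 + 73917)*(1/81651) = 64074*(1/81651) = 21358/27217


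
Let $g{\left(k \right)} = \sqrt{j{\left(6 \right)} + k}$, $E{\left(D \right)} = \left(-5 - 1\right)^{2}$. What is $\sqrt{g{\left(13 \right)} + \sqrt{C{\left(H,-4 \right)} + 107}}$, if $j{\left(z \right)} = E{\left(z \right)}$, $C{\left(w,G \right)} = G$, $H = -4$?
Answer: $\sqrt{7 + \sqrt{103}} \approx 4.1411$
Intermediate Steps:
$E{\left(D \right)} = 36$ ($E{\left(D \right)} = \left(-6\right)^{2} = 36$)
$j{\left(z \right)} = 36$
$g{\left(k \right)} = \sqrt{36 + k}$
$\sqrt{g{\left(13 \right)} + \sqrt{C{\left(H,-4 \right)} + 107}} = \sqrt{\sqrt{36 + 13} + \sqrt{-4 + 107}} = \sqrt{\sqrt{49} + \sqrt{103}} = \sqrt{7 + \sqrt{103}}$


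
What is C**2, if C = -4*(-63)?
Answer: 63504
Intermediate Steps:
C = 252
C**2 = 252**2 = 63504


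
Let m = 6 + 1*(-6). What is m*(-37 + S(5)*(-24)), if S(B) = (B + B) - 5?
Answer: 0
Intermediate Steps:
S(B) = -5 + 2*B (S(B) = 2*B - 5 = -5 + 2*B)
m = 0 (m = 6 - 6 = 0)
m*(-37 + S(5)*(-24)) = 0*(-37 + (-5 + 2*5)*(-24)) = 0*(-37 + (-5 + 10)*(-24)) = 0*(-37 + 5*(-24)) = 0*(-37 - 120) = 0*(-157) = 0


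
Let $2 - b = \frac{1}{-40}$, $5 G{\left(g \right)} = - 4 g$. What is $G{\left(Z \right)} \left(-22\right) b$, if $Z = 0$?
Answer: $0$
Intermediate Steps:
$G{\left(g \right)} = - \frac{4 g}{5}$ ($G{\left(g \right)} = \frac{\left(-4\right) g}{5} = - \frac{4 g}{5}$)
$b = \frac{81}{40}$ ($b = 2 - \frac{1}{-40} = 2 - - \frac{1}{40} = 2 + \frac{1}{40} = \frac{81}{40} \approx 2.025$)
$G{\left(Z \right)} \left(-22\right) b = \left(- \frac{4}{5}\right) 0 \left(-22\right) \frac{81}{40} = 0 \left(-22\right) \frac{81}{40} = 0 \cdot \frac{81}{40} = 0$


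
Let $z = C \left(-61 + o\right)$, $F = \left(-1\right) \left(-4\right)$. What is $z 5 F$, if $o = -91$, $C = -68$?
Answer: $206720$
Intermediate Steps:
$F = 4$
$z = 10336$ ($z = - 68 \left(-61 - 91\right) = \left(-68\right) \left(-152\right) = 10336$)
$z 5 F = 10336 \cdot 5 \cdot 4 = 10336 \cdot 20 = 206720$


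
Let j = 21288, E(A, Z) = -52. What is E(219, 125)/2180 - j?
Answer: -11601973/545 ≈ -21288.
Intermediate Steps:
E(219, 125)/2180 - j = -52/2180 - 1*21288 = -52*1/2180 - 21288 = -13/545 - 21288 = -11601973/545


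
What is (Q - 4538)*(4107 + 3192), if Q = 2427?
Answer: -15408189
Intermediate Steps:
(Q - 4538)*(4107 + 3192) = (2427 - 4538)*(4107 + 3192) = -2111*7299 = -15408189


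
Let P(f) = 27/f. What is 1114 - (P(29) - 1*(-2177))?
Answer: -30854/29 ≈ -1063.9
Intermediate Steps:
1114 - (P(29) - 1*(-2177)) = 1114 - (27/29 - 1*(-2177)) = 1114 - (27*(1/29) + 2177) = 1114 - (27/29 + 2177) = 1114 - 1*63160/29 = 1114 - 63160/29 = -30854/29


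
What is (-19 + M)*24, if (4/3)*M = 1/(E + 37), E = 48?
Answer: -38742/85 ≈ -455.79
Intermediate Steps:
M = 3/340 (M = 3/(4*(48 + 37)) = (3/4)/85 = (3/4)*(1/85) = 3/340 ≈ 0.0088235)
(-19 + M)*24 = (-19 + 3/340)*24 = -6457/340*24 = -38742/85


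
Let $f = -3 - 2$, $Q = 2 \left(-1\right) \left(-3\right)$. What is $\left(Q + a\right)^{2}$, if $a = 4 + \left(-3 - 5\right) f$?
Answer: $2500$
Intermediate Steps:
$Q = 6$ ($Q = \left(-2\right) \left(-3\right) = 6$)
$f = -5$ ($f = -3 - 2 = -5$)
$a = 44$ ($a = 4 + \left(-3 - 5\right) \left(-5\right) = 4 - -40 = 4 + 40 = 44$)
$\left(Q + a\right)^{2} = \left(6 + 44\right)^{2} = 50^{2} = 2500$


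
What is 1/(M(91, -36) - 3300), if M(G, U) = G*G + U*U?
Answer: 1/6277 ≈ 0.00015931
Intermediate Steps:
M(G, U) = G² + U²
1/(M(91, -36) - 3300) = 1/((91² + (-36)²) - 3300) = 1/((8281 + 1296) - 3300) = 1/(9577 - 3300) = 1/6277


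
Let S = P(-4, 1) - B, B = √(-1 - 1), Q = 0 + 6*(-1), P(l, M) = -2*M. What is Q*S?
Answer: 12 + 6*I*√2 ≈ 12.0 + 8.4853*I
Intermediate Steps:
Q = -6 (Q = 0 - 6 = -6)
B = I*√2 (B = √(-2) = I*√2 ≈ 1.4142*I)
S = -2 - I*√2 (S = -2*1 - I*√2 = -2 - I*√2 ≈ -2.0 - 1.4142*I)
Q*S = -6*(-2 - I*√2) = 12 + 6*I*√2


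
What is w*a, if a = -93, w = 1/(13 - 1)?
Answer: -31/4 ≈ -7.7500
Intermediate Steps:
w = 1/12 ≈ 0.083333
w*a = (1/12)*(-93) = -31/4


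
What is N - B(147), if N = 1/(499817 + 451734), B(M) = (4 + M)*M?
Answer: -21121577546/951551 ≈ -22197.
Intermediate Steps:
B(M) = M*(4 + M)
N = 1/951551 ≈ 1.0509e-6
N - B(147) = 1/951551 - 147*(4 + 147) = 1/951551 - 147*151 = 1/951551 - 1*22197 = 1/951551 - 22197 = -21121577546/951551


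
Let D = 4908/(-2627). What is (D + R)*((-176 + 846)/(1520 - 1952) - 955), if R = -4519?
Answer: 2453826063415/567432 ≈ 4.3244e+6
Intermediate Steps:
D = -4908/2627 (D = 4908*(-1/2627) = -4908/2627 ≈ -1.8683)
(D + R)*((-176 + 846)/(1520 - 1952) - 955) = (-4908/2627 - 4519)*((-176 + 846)/(1520 - 1952) - 955) = -11876321*(670/(-432) - 955)/2627 = -11876321*(670*(-1/432) - 955)/2627 = -11876321*(-335/216 - 955)/2627 = -11876321/2627*(-206615/216) = 2453826063415/567432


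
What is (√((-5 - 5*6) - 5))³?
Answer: -80*I*√10 ≈ -252.98*I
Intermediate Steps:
(√((-5 - 5*6) - 5))³ = (√((-5 - 30) - 5))³ = (√(-35 - 5))³ = (√(-40))³ = (2*I*√10)³ = -80*I*√10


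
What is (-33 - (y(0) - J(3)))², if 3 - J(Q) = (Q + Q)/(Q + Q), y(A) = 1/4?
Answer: 15625/16 ≈ 976.56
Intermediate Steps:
y(A) = ¼
J(Q) = 2 (J(Q) = 3 - (Q + Q)/(Q + Q) = 3 - 2*Q/(2*Q) = 3 - 2*Q*1/(2*Q) = 3 - 1*1 = 3 - 1 = 2)
(-33 - (y(0) - J(3)))² = (-33 - (¼ - 1*2))² = (-33 - (¼ - 2))² = (-33 - 1*(-7/4))² = (-33 + 7/4)² = (-125/4)² = 15625/16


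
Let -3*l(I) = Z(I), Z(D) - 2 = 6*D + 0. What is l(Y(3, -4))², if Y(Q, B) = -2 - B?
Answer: 196/9 ≈ 21.778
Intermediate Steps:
Z(D) = 2 + 6*D (Z(D) = 2 + (6*D + 0) = 2 + 6*D)
l(I) = -⅔ - 2*I (l(I) = -(2 + 6*I)/3 = -⅔ - 2*I)
l(Y(3, -4))² = (-⅔ - 2*(-2 - 1*(-4)))² = (-⅔ - 2*(-2 + 4))² = (-⅔ - 2*2)² = (-⅔ - 4)² = (-14/3)² = 196/9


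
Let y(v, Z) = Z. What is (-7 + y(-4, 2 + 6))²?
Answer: 1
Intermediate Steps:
(-7 + y(-4, 2 + 6))² = (-7 + (2 + 6))² = (-7 + 8)² = 1² = 1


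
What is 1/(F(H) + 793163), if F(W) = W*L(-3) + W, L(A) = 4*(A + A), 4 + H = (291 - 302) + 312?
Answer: 1/786332 ≈ 1.2717e-6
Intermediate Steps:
H = 297 (H = -4 + ((291 - 302) + 312) = -4 + (-11 + 312) = -4 + 301 = 297)
L(A) = 8*A (L(A) = 4*(2*A) = 8*A)
F(W) = -23*W (F(W) = W*(8*(-3)) + W = W*(-24) + W = -24*W + W = -23*W)
1/(F(H) + 793163) = 1/(-23*297 + 793163) = 1/(-6831 + 793163) = 1/786332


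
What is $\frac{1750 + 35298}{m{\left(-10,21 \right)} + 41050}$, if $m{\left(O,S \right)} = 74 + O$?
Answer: $\frac{18524}{20557} \approx 0.9011$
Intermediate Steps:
$\frac{1750 + 35298}{m{\left(-10,21 \right)} + 41050} = \frac{1750 + 35298}{\left(74 - 10\right) + 41050} = \frac{37048}{64 + 41050} = \frac{37048}{41114} = 37048 \cdot \frac{1}{41114} = \frac{18524}{20557}$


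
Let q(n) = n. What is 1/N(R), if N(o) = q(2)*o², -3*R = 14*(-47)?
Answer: 9/865928 ≈ 1.0393e-5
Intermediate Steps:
R = 658/3 (R = -14*(-47)/3 = -⅓*(-658) = 658/3 ≈ 219.33)
N(o) = 2*o²
1/N(R) = 1/(2*(658/3)²) = 1/(2*(432964/9)) = 1/(865928/9) = 9/865928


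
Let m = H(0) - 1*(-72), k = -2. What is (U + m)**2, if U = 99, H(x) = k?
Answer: 28561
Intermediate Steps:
H(x) = -2
m = 70 (m = -2 - 1*(-72) = -2 + 72 = 70)
(U + m)**2 = (99 + 70)**2 = 169**2 = 28561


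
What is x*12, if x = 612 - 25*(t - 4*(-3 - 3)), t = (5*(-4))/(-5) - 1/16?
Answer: -4149/4 ≈ -1037.3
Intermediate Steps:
t = 63/16 (t = -20*(-⅕) - 1*1/16 = 4 - 1/16 = 63/16 ≈ 3.9375)
x = -1383/16 (x = 612 - 25*(63/16 - 4*(-3 - 3)) = 612 - 25*(63/16 - 4*(-6)) = 612 - 25*(63/16 + 24) = 612 - 25*447/16 = 612 - 1*11175/16 = 612 - 11175/16 = -1383/16 ≈ -86.438)
x*12 = -1383/16*12 = -4149/4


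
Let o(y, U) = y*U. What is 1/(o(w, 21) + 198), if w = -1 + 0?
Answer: 1/177 ≈ 0.0056497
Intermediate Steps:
w = -1
o(y, U) = U*y
1/(o(w, 21) + 198) = 1/(21*(-1) + 198) = 1/(-21 + 198) = 1/177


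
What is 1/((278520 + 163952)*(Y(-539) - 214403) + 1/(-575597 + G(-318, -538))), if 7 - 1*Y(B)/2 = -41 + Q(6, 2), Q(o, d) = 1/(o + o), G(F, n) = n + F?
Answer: -576453/54662109983070149 ≈ -1.0546e-11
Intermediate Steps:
G(F, n) = F + n
Q(o, d) = 1/(2*o)
Y(B) = 575/6 (Y(B) = 14 - 2*(-41 + (½)/6) = 14 - 2*(-41 + (½)*(⅙)) = 14 - 2*(-41 + 1/12) = 14 - 2*(-491/12) = 14 + 491/6 = 575/6)
1/((278520 + 163952)*(Y(-539) - 214403) + 1/(-575597 + G(-318, -538))) = 1/((278520 + 163952)*(575/6 - 214403) + 1/(-575597 + (-318 - 538))) = 1/(442472*(-1285843/6) + 1/(-575597 - 856)) = 1/(-284474761948/3 + 1/(-576453)) = 1/(-284474761948/3 - 1/576453) = 1/(-54662109983070149/576453) = -576453/54662109983070149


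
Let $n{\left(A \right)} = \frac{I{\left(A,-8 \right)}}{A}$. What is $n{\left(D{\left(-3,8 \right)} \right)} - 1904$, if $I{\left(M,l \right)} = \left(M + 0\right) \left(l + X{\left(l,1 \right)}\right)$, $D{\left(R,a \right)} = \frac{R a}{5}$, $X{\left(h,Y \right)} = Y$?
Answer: $-1911$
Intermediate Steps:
$D{\left(R,a \right)} = \frac{R a}{5}$ ($D{\left(R,a \right)} = R a \frac{1}{5} = \frac{R a}{5}$)
$I{\left(M,l \right)} = M \left(1 + l\right)$ ($I{\left(M,l \right)} = \left(M + 0\right) \left(l + 1\right) = M \left(1 + l\right)$)
$n{\left(A \right)} = -7$ ($n{\left(A \right)} = \frac{A \left(1 - 8\right)}{A} = \frac{A \left(-7\right)}{A} = \frac{\left(-7\right) A}{A} = -7$)
$n{\left(D{\left(-3,8 \right)} \right)} - 1904 = -7 - 1904 = -1911$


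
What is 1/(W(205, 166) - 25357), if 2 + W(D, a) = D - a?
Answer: -1/25320 ≈ -3.9494e-5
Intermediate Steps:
W(D, a) = -2 + D - a (W(D, a) = -2 + (D - a) = -2 + D - a)
1/(W(205, 166) - 25357) = 1/((-2 + 205 - 1*166) - 25357) = 1/((-2 + 205 - 166) - 25357) = 1/(37 - 25357) = 1/(-25320) = -1/25320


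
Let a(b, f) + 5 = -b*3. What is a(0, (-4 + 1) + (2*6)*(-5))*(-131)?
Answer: 655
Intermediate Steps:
a(b, f) = -5 - 3*b (a(b, f) = -5 - b*3 = -5 - 3*b)
a(0, (-4 + 1) + (2*6)*(-5))*(-131) = (-5 - 3*0)*(-131) = (-5 + 0)*(-131) = -5*(-131) = 655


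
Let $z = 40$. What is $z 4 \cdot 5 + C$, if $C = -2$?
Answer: $798$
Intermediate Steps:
$z 4 \cdot 5 + C = 40 \cdot 4 \cdot 5 - 2 = 40 \cdot 20 - 2 = 800 - 2 = 798$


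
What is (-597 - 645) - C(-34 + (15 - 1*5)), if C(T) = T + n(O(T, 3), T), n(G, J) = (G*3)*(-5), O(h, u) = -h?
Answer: -858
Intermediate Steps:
n(G, J) = -15*G (n(G, J) = (3*G)*(-5) = -15*G)
C(T) = 16*T (C(T) = T - (-15)*T = T + 15*T = 16*T)
(-597 - 645) - C(-34 + (15 - 1*5)) = (-597 - 645) - 16*(-34 + (15 - 1*5)) = -1242 - 16*(-34 + (15 - 5)) = -1242 - 16*(-34 + 10) = -1242 - 16*(-24) = -1242 - 1*(-384) = -1242 + 384 = -858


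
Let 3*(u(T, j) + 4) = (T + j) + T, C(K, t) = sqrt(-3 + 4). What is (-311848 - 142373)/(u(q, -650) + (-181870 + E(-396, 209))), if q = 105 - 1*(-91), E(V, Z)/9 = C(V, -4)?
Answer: 454221/181951 ≈ 2.4964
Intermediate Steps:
C(K, t) = 1 (C(K, t) = sqrt(1) = 1)
E(V, Z) = 9 (E(V, Z) = 9*1 = 9)
q = 196 (q = 105 + 91 = 196)
u(T, j) = -4 + j/3 + 2*T/3 (u(T, j) = -4 + ((T + j) + T)/3 = -4 + (j + 2*T)/3 = -4 + (j/3 + 2*T/3) = -4 + j/3 + 2*T/3)
(-311848 - 142373)/(u(q, -650) + (-181870 + E(-396, 209))) = (-311848 - 142373)/((-4 + (1/3)*(-650) + (2/3)*196) + (-181870 + 9)) = -454221/((-4 - 650/3 + 392/3) - 181861) = -454221/(-90 - 181861) = -454221/(-181951) = -454221*(-1/181951) = 454221/181951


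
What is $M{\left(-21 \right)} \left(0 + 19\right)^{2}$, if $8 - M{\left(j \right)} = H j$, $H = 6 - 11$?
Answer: $-35017$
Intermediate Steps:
$H = -5$ ($H = 6 - 11 = -5$)
$M{\left(j \right)} = 8 + 5 j$ ($M{\left(j \right)} = 8 - - 5 j = 8 + 5 j$)
$M{\left(-21 \right)} \left(0 + 19\right)^{2} = \left(8 + 5 \left(-21\right)\right) \left(0 + 19\right)^{2} = \left(8 - 105\right) 19^{2} = \left(-97\right) 361 = -35017$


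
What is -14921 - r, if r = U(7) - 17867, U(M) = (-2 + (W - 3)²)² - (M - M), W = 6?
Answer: 2897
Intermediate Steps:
U(M) = 49 (U(M) = (-2 + (6 - 3)²)² - (M - M) = (-2 + 3²)² - 1*0 = (-2 + 9)² + 0 = 7² + 0 = 49 + 0 = 49)
r = -17818 (r = 49 - 17867 = -17818)
-14921 - r = -14921 - 1*(-17818) = -14921 + 17818 = 2897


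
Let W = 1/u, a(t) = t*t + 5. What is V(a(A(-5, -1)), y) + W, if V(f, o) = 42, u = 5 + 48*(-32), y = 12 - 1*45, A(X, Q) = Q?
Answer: 64301/1531 ≈ 41.999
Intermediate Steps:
y = -33 (y = 12 - 45 = -33)
a(t) = 5 + t² (a(t) = t² + 5 = 5 + t²)
u = -1531 (u = 5 - 1536 = -1531)
W = -1/1531 (W = 1/(-1531) = -1/1531 ≈ -0.00065317)
V(a(A(-5, -1)), y) + W = 42 - 1/1531 = 64301/1531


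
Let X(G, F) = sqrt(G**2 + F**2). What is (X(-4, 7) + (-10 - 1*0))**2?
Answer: (10 - sqrt(65))**2 ≈ 3.7548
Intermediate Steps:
X(G, F) = sqrt(F**2 + G**2)
(X(-4, 7) + (-10 - 1*0))**2 = (sqrt(7**2 + (-4)**2) + (-10 - 1*0))**2 = (sqrt(49 + 16) + (-10 + 0))**2 = (sqrt(65) - 10)**2 = (-10 + sqrt(65))**2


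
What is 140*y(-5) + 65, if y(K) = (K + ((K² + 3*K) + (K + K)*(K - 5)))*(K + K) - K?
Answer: -146235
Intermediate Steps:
y(K) = -K + 2*K*(K² + 4*K + 2*K*(-5 + K)) (y(K) = (K + ((K² + 3*K) + (2*K)*(-5 + K)))*(2*K) - K = (K + ((K² + 3*K) + 2*K*(-5 + K)))*(2*K) - K = (K + (K² + 3*K + 2*K*(-5 + K)))*(2*K) - K = (K² + 4*K + 2*K*(-5 + K))*(2*K) - K = 2*K*(K² + 4*K + 2*K*(-5 + K)) - K = -K + 2*K*(K² + 4*K + 2*K*(-5 + K)))
140*y(-5) + 65 = 140*(-5*(-1 - 12*(-5) + 6*(-5)²)) + 65 = 140*(-5*(-1 + 60 + 6*25)) + 65 = 140*(-5*(-1 + 60 + 150)) + 65 = 140*(-5*209) + 65 = 140*(-1045) + 65 = -146300 + 65 = -146235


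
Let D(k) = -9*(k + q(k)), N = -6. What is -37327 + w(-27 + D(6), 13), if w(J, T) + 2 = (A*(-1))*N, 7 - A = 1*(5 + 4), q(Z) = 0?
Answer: -37341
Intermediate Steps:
A = -2 (A = 7 - (5 + 4) = 7 - 9 = -2)
D(k) = -9*k (D(k) = -9*(k + 0) = -9*k)
w(J, T) = -14 (w(J, T) = -2 - 2*(-1)*(-6) = -2 + 2*(-6) = -2 - 12 = -14)
-37327 + w(-27 + D(6), 13) = -37327 - 14 = -37341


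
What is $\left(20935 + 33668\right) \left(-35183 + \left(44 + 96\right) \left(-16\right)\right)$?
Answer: $-2043408069$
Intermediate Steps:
$\left(20935 + 33668\right) \left(-35183 + \left(44 + 96\right) \left(-16\right)\right) = 54603 \left(-35183 + 140 \left(-16\right)\right) = 54603 \left(-35183 - 2240\right) = 54603 \left(-37423\right) = -2043408069$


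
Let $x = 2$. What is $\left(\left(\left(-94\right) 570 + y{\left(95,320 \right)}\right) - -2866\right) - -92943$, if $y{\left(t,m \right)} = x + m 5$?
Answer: $43831$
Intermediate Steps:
$y{\left(t,m \right)} = 2 + 5 m$ ($y{\left(t,m \right)} = 2 + m 5 = 2 + 5 m$)
$\left(\left(\left(-94\right) 570 + y{\left(95,320 \right)}\right) - -2866\right) - -92943 = \left(\left(\left(-94\right) 570 + \left(2 + 5 \cdot 320\right)\right) - -2866\right) - -92943 = \left(\left(-53580 + \left(2 + 1600\right)\right) + \left(2910 - 44\right)\right) + 92943 = \left(\left(-53580 + 1602\right) + 2866\right) + 92943 = \left(-51978 + 2866\right) + 92943 = -49112 + 92943 = 43831$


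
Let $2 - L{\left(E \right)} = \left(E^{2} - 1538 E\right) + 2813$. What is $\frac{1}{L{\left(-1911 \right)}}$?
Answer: $- \frac{1}{6593850} \approx -1.5166 \cdot 10^{-7}$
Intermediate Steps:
$L{\left(E \right)} = -2811 - E^{2} + 1538 E$ ($L{\left(E \right)} = 2 - \left(\left(E^{2} - 1538 E\right) + 2813\right) = 2 - \left(2813 + E^{2} - 1538 E\right) = -2811 - E^{2} + 1538 E$)
$\frac{1}{L{\left(-1911 \right)}} = \frac{1}{-2811 - \left(-1911\right)^{2} + 1538 \left(-1911\right)} = \frac{1}{-2811 - 3651921 - 2939118} = \frac{1}{-6593850} = - \frac{1}{6593850}$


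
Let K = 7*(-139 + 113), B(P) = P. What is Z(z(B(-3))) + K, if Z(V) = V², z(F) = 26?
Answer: 494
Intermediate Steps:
K = -182 (K = 7*(-26) = -182)
Z(z(B(-3))) + K = 26² - 182 = 676 - 182 = 494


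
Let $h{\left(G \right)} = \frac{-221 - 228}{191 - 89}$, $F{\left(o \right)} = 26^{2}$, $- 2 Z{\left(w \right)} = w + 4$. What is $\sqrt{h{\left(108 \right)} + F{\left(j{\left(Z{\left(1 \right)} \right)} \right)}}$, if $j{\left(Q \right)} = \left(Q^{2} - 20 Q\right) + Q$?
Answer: $\frac{\sqrt{6987306}}{102} \approx 25.915$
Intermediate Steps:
$Z{\left(w \right)} = -2 - \frac{w}{2}$ ($Z{\left(w \right)} = - \frac{w + 4}{2} = - \frac{4 + w}{2} = -2 - \frac{w}{2}$)
$j{\left(Q \right)} = Q^{2} - 19 Q$
$F{\left(o \right)} = 676$
$h{\left(G \right)} = - \frac{449}{102}$
$\sqrt{h{\left(108 \right)} + F{\left(j{\left(Z{\left(1 \right)} \right)} \right)}} = \sqrt{- \frac{449}{102} + 676} = \sqrt{\frac{68503}{102}} = \frac{\sqrt{6987306}}{102}$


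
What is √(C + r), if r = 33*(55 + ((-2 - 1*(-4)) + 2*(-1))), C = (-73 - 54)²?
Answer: 2*√4486 ≈ 133.96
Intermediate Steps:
C = 16129 (C = (-127)² = 16129)
r = 1815 (r = 33*(55 + ((-2 + 4) - 2)) = 33*(55 + (2 - 2)) = 33*(55 + 0) = 33*55 = 1815)
√(C + r) = √(16129 + 1815) = √17944 = 2*√4486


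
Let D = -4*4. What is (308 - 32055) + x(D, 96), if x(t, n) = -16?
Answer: -31763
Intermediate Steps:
D = -16
(308 - 32055) + x(D, 96) = (308 - 32055) - 16 = -31747 - 16 = -31763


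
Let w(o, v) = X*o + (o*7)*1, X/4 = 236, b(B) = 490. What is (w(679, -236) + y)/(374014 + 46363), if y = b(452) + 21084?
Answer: 667303/420377 ≈ 1.5874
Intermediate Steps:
X = 944 (X = 4*236 = 944)
w(o, v) = 951*o (w(o, v) = 944*o + (o*7)*1 = 944*o + (7*o)*1 = 944*o + 7*o = 951*o)
y = 21574 (y = 490 + 21084 = 21574)
(w(679, -236) + y)/(374014 + 46363) = (951*679 + 21574)/(374014 + 46363) = (645729 + 21574)/420377 = 667303*(1/420377) = 667303/420377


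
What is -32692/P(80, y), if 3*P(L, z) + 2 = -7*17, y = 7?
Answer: 8916/11 ≈ 810.54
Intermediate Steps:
P(L, z) = -121/3 (P(L, z) = -2/3 + (-7*17)/3 = -2/3 + (1/3)*(-119) = -2/3 - 119/3 = -121/3)
-32692/P(80, y) = -32692/(-121/3) = -32692*(-3/121) = 8916/11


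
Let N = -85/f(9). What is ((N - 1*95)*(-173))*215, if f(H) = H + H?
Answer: 66765025/18 ≈ 3.7092e+6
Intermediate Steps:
f(H) = 2*H
N = -85/18 (N = -85/(2*9) = -85/18 ≈ -4.7222)
((N - 1*95)*(-173))*215 = ((-85/18 - 1*95)*(-173))*215 = ((-85/18 - 95)*(-173))*215 = -1795/18*(-173)*215 = (310535/18)*215 = 66765025/18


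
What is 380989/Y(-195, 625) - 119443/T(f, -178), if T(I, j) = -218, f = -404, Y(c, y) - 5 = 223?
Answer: 55144303/24852 ≈ 2218.9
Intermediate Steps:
Y(c, y) = 228 (Y(c, y) = 5 + 223 = 228)
380989/Y(-195, 625) - 119443/T(f, -178) = 380989/228 - 119443/(-218) = 380989*(1/228) - 119443*(-1/218) = 380989/228 + 119443/218 = 55144303/24852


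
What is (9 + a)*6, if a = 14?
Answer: 138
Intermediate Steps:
(9 + a)*6 = (9 + 14)*6 = 23*6 = 138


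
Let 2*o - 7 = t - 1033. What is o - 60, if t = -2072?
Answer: -1609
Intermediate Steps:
o = -1549 (o = 7/2 + (-2072 - 1033)/2 = 7/2 + (½)*(-3105) = 7/2 - 3105/2 = -1549)
o - 60 = -1549 - 60 = -1609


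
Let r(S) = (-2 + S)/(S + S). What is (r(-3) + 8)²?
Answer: 2809/36 ≈ 78.028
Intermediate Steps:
r(S) = (-2 + S)/(2*S) (r(S) = (-2 + S)/((2*S)) = (-2 + S)*(1/(2*S)) = (-2 + S)/(2*S))
(r(-3) + 8)² = ((½)*(-2 - 3)/(-3) + 8)² = ((½)*(-⅓)*(-5) + 8)² = (⅚ + 8)² = (53/6)² = 2809/36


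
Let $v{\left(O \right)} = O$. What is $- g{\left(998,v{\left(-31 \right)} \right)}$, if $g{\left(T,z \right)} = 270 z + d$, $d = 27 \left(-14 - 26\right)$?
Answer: $9450$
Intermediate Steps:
$d = -1080$ ($d = 27 \left(-40\right) = -1080$)
$g{\left(T,z \right)} = -1080 + 270 z$ ($g{\left(T,z \right)} = 270 z - 1080 = -1080 + 270 z$)
$- g{\left(998,v{\left(-31 \right)} \right)} = - (-1080 + 270 \left(-31\right)) = - (-1080 - 8370) = \left(-1\right) \left(-9450\right) = 9450$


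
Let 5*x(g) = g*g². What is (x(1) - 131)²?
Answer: 427716/25 ≈ 17109.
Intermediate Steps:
x(g) = g³/5 (x(g) = (g*g²)/5 = g³/5)
(x(1) - 131)² = ((⅕)*1³ - 131)² = ((⅕)*1 - 131)² = (⅕ - 131)² = (-654/5)² = 427716/25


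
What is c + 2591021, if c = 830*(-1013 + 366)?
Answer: 2054011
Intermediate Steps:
c = -537010 (c = 830*(-647) = -537010)
c + 2591021 = -537010 + 2591021 = 2054011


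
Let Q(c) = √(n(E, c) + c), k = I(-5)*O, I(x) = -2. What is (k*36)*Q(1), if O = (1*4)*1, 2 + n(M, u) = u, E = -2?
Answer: 0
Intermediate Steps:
n(M, u) = -2 + u
O = 4 (O = 4*1 = 4)
k = -8 (k = -2*4 = -8)
Q(c) = √(-2 + 2*c) (Q(c) = √((-2 + c) + c) = √(-2 + 2*c))
(k*36)*Q(1) = (-8*36)*√(-2 + 2*1) = -288*√(-2 + 2) = -288*√0 = -288*0 = 0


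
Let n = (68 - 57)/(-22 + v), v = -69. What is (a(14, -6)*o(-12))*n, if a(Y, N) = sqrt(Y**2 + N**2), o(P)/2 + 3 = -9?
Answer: 528*sqrt(58)/91 ≈ 44.188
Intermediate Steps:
o(P) = -24 (o(P) = -6 + 2*(-9) = -6 - 18 = -24)
a(Y, N) = sqrt(N**2 + Y**2)
n = -11/91 (n = (68 - 57)/(-22 - 69) = 11/(-91) = 11*(-1/91) = -11/91 ≈ -0.12088)
(a(14, -6)*o(-12))*n = (sqrt((-6)**2 + 14**2)*(-24))*(-11/91) = (sqrt(36 + 196)*(-24))*(-11/91) = (sqrt(232)*(-24))*(-11/91) = ((2*sqrt(58))*(-24))*(-11/91) = -48*sqrt(58)*(-11/91) = 528*sqrt(58)/91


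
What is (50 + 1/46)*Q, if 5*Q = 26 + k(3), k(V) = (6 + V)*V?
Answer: 121953/230 ≈ 530.23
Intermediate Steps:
k(V) = V*(6 + V)
Q = 53/5 (Q = (26 + 3*(6 + 3))/5 = (26 + 3*9)/5 = (26 + 27)/5 = (⅕)*53 = 53/5 ≈ 10.600)
(50 + 1/46)*Q = (50 + 1/46)*(53/5) = (2301/46)*(53/5) = 121953/230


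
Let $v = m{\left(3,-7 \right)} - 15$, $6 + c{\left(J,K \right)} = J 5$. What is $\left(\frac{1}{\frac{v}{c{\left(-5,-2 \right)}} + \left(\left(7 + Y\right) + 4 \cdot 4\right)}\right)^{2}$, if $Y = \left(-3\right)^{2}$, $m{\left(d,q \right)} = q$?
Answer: $\frac{961}{1028196} \approx 0.00093465$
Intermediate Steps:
$c{\left(J,K \right)} = -6 + 5 J$ ($c{\left(J,K \right)} = -6 + J 5 = -6 + 5 J$)
$Y = 9$
$v = -22$ ($v = -7 - 15 = -22$)
$\left(\frac{1}{\frac{v}{c{\left(-5,-2 \right)}} + \left(\left(7 + Y\right) + 4 \cdot 4\right)}\right)^{2} = \left(\frac{1}{- \frac{22}{-6 + 5 \left(-5\right)} + \left(\left(7 + 9\right) + 4 \cdot 4\right)}\right)^{2} = \left(\frac{1}{- \frac{22}{-6 - 25} + \left(16 + 16\right)}\right)^{2} = \left(\frac{1}{- \frac{22}{-31} + 32}\right)^{2} = \left(\frac{1}{\left(-22\right) \left(- \frac{1}{31}\right) + 32}\right)^{2} = \left(\frac{1}{\frac{22}{31} + 32}\right)^{2} = \left(\frac{1}{\frac{1014}{31}}\right)^{2} = \left(\frac{31}{1014}\right)^{2} = \frac{961}{1028196}$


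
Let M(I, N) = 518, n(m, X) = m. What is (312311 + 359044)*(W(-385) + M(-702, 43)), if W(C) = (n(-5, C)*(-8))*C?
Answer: -9991105110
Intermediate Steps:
W(C) = 40*C (W(C) = (-5*(-8))*C = 40*C)
(312311 + 359044)*(W(-385) + M(-702, 43)) = (312311 + 359044)*(40*(-385) + 518) = 671355*(-15400 + 518) = 671355*(-14882) = -9991105110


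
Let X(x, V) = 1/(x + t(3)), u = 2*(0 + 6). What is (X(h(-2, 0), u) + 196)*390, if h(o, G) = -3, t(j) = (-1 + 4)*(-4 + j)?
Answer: 76375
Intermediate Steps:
t(j) = -12 + 3*j (t(j) = 3*(-4 + j) = -12 + 3*j)
u = 12 (u = 2*6 = 12)
X(x, V) = 1/(-3 + x) (X(x, V) = 1/(x + (-12 + 3*3)) = 1/(x + (-12 + 9)) = 1/(x - 3) = 1/(-3 + x))
(X(h(-2, 0), u) + 196)*390 = (1/(-3 - 3) + 196)*390 = (1/(-6) + 196)*390 = (-1/6 + 196)*390 = (1175/6)*390 = 76375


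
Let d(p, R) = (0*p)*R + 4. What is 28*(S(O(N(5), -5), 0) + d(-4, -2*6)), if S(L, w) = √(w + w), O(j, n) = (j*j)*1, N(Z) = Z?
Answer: 112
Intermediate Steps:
O(j, n) = j² (O(j, n) = j²*1 = j²)
S(L, w) = √2*√w (S(L, w) = √(2*w) = √2*√w)
d(p, R) = 4 (d(p, R) = 0*R + 4 = 0 + 4 = 4)
28*(S(O(N(5), -5), 0) + d(-4, -2*6)) = 28*(√2*√0 + 4) = 28*(√2*0 + 4) = 28*(0 + 4) = 28*4 = 112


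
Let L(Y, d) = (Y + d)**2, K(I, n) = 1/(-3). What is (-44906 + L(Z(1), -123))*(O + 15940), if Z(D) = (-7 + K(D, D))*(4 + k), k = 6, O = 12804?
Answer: -1645105352/9 ≈ -1.8279e+8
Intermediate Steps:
K(I, n) = -1/3 (K(I, n) = 1*(-1/3) = -1/3)
Z(D) = -220/3 (Z(D) = (-7 - 1/3)*(4 + 6) = -22/3*10 = -220/3)
(-44906 + L(Z(1), -123))*(O + 15940) = (-44906 + (-220/3 - 123)**2)*(12804 + 15940) = (-44906 + (-589/3)**2)*28744 = (-44906 + 346921/9)*28744 = -57233/9*28744 = -1645105352/9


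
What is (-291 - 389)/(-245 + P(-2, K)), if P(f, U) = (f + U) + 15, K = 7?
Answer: 136/45 ≈ 3.0222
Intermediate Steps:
P(f, U) = 15 + U + f (P(f, U) = (U + f) + 15 = 15 + U + f)
(-291 - 389)/(-245 + P(-2, K)) = (-291 - 389)/(-245 + (15 + 7 - 2)) = -680/(-245 + 20) = -680/(-225) = -680*(-1/225) = 136/45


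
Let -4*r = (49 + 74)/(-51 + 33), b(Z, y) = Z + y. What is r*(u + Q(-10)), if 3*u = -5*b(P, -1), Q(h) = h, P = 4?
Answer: -205/8 ≈ -25.625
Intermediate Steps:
r = 41/24 (r = -(49 + 74)/(4*(-51 + 33)) = -123/(4*(-18)) = -123*(-1)/(4*18) = -¼*(-41/6) = 41/24 ≈ 1.7083)
u = -5 (u = (-5*(4 - 1))/3 = (-5*3)/3 = (⅓)*(-15) = -5)
r*(u + Q(-10)) = 41*(-5 - 10)/24 = (41/24)*(-15) = -205/8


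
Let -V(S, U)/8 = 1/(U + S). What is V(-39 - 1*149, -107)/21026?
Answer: 4/3101335 ≈ 1.2898e-6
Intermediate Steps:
V(S, U) = -8/(S + U) (V(S, U) = -8/(U + S) = -8/(S + U))
V(-39 - 1*149, -107)/21026 = -8/((-39 - 1*149) - 107)/21026 = -8/((-39 - 149) - 107)*(1/21026) = -8/(-188 - 107)*(1/21026) = -8/(-295)*(1/21026) = -8*(-1/295)*(1/21026) = (8/295)*(1/21026) = 4/3101335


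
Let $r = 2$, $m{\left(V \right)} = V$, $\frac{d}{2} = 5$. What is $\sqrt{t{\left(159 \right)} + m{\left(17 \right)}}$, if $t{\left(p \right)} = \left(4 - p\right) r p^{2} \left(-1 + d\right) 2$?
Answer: $i \sqrt{141067963} \approx 11877.0 i$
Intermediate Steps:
$d = 10$ ($d = 2 \cdot 5 = 10$)
$t{\left(p \right)} = 36 p^{2} \left(4 - p\right)$ ($t{\left(p \right)} = \left(4 - p\right) 2 p^{2} \left(-1 + 10\right) 2 = \left(4 - p\right) 2 p^{2} \cdot 9 \cdot 2 = \left(4 - p\right) 18 p^{2} \cdot 2 = 18 p^{2} \left(4 - p\right) 2 = 36 p^{2} \left(4 - p\right)$)
$\sqrt{t{\left(159 \right)} + m{\left(17 \right)}} = \sqrt{36 \cdot 159^{2} \left(4 - 159\right) + 17} = \sqrt{36 \cdot 25281 \left(4 - 159\right) + 17} = \sqrt{36 \cdot 25281 \left(-155\right) + 17} = \sqrt{-141067980 + 17} = \sqrt{-141067963} = i \sqrt{141067963}$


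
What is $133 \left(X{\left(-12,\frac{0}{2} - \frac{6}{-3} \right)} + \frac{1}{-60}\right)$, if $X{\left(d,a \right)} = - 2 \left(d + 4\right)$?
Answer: $\frac{127547}{60} \approx 2125.8$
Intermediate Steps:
$X{\left(d,a \right)} = -8 - 2 d$ ($X{\left(d,a \right)} = - 2 \left(4 + d\right) = -8 - 2 d$)
$133 \left(X{\left(-12,\frac{0}{2} - \frac{6}{-3} \right)} + \frac{1}{-60}\right) = 133 \left(\left(-8 - -24\right) + \frac{1}{-60}\right) = 133 \left(\left(-8 + 24\right) - \frac{1}{60}\right) = 133 \left(16 - \frac{1}{60}\right) = 133 \cdot \frac{959}{60} = \frac{127547}{60}$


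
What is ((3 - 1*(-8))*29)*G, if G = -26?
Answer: -8294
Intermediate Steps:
((3 - 1*(-8))*29)*G = ((3 - 1*(-8))*29)*(-26) = ((3 + 8)*29)*(-26) = (11*29)*(-26) = 319*(-26) = -8294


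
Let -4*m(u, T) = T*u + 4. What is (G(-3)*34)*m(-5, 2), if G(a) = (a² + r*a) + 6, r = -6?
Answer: 1683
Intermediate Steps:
m(u, T) = -1 - T*u/4 (m(u, T) = -(T*u + 4)/4 = -(4 + T*u)/4 = -1 - T*u/4)
G(a) = 6 + a² - 6*a (G(a) = (a² - 6*a) + 6 = 6 + a² - 6*a)
(G(-3)*34)*m(-5, 2) = ((6 + (-3)² - 6*(-3))*34)*(-1 - ¼*2*(-5)) = ((6 + 9 + 18)*34)*(-1 + 5/2) = (33*34)*(3/2) = 1122*(3/2) = 1683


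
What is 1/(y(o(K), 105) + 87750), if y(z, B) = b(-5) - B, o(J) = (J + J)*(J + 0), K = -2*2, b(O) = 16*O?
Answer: 1/87565 ≈ 1.1420e-5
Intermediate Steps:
K = -4
o(J) = 2*J² (o(J) = (2*J)*J = 2*J²)
y(z, B) = -80 - B (y(z, B) = 16*(-5) - B = -80 - B)
1/(y(o(K), 105) + 87750) = 1/((-80 - 1*105) + 87750) = 1/((-80 - 105) + 87750) = 1/(-185 + 87750) = 1/87565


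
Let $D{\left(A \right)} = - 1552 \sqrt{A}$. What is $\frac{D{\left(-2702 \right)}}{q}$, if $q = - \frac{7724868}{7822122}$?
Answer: $\frac{1011661112 i \sqrt{2702}}{643739} \approx 81690.0 i$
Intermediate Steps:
$q = - \frac{1287478}{1303687}$ ($q = \left(-7724868\right) \frac{1}{7822122} = - \frac{1287478}{1303687} \approx -0.98757$)
$\frac{D{\left(-2702 \right)}}{q} = \frac{\left(-1552\right) \sqrt{-2702}}{- \frac{1287478}{1303687}} = - 1552 i \sqrt{2702} \left(- \frac{1303687}{1287478}\right) = \frac{1011661112 i \sqrt{2702}}{643739}$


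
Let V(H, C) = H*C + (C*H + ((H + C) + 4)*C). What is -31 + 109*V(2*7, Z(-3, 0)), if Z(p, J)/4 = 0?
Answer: -31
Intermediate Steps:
Z(p, J) = 0 (Z(p, J) = 4*0 = 0)
V(H, C) = C*(4 + C + H) + 2*C*H (V(H, C) = C*H + (C*H + ((C + H) + 4)*C) = C*H + (C*H + (4 + C + H)*C) = C*H + (C*H + C*(4 + C + H)) = C*(4 + C + H) + 2*C*H)
-31 + 109*V(2*7, Z(-3, 0)) = -31 + 109*(0*(4 + 0 + 3*(2*7))) = -31 + 109*(0*(4 + 0 + 3*14)) = -31 + 109*(0*(4 + 0 + 42)) = -31 + 109*(0*46) = -31 + 109*0 = -31 + 0 = -31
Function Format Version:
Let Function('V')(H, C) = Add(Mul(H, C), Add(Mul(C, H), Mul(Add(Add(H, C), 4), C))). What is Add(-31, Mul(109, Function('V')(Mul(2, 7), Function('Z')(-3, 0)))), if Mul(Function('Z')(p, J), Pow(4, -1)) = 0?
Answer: -31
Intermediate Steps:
Function('Z')(p, J) = 0 (Function('Z')(p, J) = Mul(4, 0) = 0)
Function('V')(H, C) = Add(Mul(C, Add(4, C, H)), Mul(2, C, H)) (Function('V')(H, C) = Add(Mul(C, H), Add(Mul(C, H), Mul(Add(Add(C, H), 4), C))) = Add(Mul(C, H), Add(Mul(C, H), Mul(Add(4, C, H), C))) = Add(Mul(C, H), Add(Mul(C, H), Mul(C, Add(4, C, H)))) = Add(Mul(C, Add(4, C, H)), Mul(2, C, H)))
Add(-31, Mul(109, Function('V')(Mul(2, 7), Function('Z')(-3, 0)))) = Add(-31, Mul(109, Mul(0, Add(4, 0, Mul(3, Mul(2, 7)))))) = Add(-31, Mul(109, Mul(0, Add(4, 0, Mul(3, 14))))) = Add(-31, Mul(109, Mul(0, Add(4, 0, 42)))) = Add(-31, Mul(109, Mul(0, 46))) = Add(-31, Mul(109, 0)) = Add(-31, 0) = -31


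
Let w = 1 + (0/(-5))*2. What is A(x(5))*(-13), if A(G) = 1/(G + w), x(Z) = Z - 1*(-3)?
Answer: -13/9 ≈ -1.4444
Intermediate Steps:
x(Z) = 3 + Z (x(Z) = Z + 3 = 3 + Z)
w = 1 (w = 1 + (0*(-⅕))*2 = 1 + 0*2 = 1 + 0 = 1)
A(G) = 1/(1 + G) (A(G) = 1/(G + 1) = 1/(1 + G))
A(x(5))*(-13) = -13/(1 + (3 + 5)) = -13/(1 + 8) = -13/9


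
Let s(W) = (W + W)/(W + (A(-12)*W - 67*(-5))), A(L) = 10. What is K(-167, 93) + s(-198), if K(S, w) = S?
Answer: -307385/1843 ≈ -166.79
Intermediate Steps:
s(W) = 2*W/(335 + 11*W) (s(W) = (W + W)/(W + (10*W - 67*(-5))) = (2*W)/(W + (10*W + 335)) = (2*W)/(W + (335 + 10*W)) = (2*W)/(335 + 11*W) = 2*W/(335 + 11*W))
K(-167, 93) + s(-198) = -167 + 2*(-198)/(335 + 11*(-198)) = -167 + 2*(-198)/(335 - 2178) = -167 + 2*(-198)/(-1843) = -167 + 2*(-198)*(-1/1843) = -167 + 396/1843 = -307385/1843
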